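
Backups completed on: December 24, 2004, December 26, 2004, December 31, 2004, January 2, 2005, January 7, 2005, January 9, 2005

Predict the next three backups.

January 14, 2005; January 16, 2005; January 21, 2005

Every event lands on a Friday or Sunday (gaps cycle 2, 5, 2, 5, 2).
So the schedule is: every Friday and Sunday.
Next Friday: January 14, 2005.
Next Sunday: January 16, 2005.
Next Friday: January 21, 2005.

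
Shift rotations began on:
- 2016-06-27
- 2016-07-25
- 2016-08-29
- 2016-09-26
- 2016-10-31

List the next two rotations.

Every date is a Monday; gaps 28, 35, 28, 35 days.
Each is the last Monday of its month (at least one falls on the 29th or later, ruling out '4th Monday').
Last Monday of November 2016: 2016-11-28.
December 2016 ends with Monday 2016-12-26.

2016-11-28, 2016-12-26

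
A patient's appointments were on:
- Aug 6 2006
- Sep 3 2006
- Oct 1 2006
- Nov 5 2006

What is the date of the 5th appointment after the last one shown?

Apr 1 2007

All dates are Sundays, 28, 28, 35 days apart.
Specifically, the 1st Sunday of each month.
1st Sunday of December 2006: Dec 3 2006.
1st Sunday of January 2007: Jan 7 2007.
1st Sunday of February 2007: Feb 4 2007.
March 2007 — 1st Sunday is Mar 4 2007.
1st Sunday of April 2007: Apr 1 2007.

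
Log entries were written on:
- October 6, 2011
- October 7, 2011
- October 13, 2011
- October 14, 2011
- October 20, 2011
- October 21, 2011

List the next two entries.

October 27, 2011; October 28, 2011

Gaps: 1, 6, 1, 6, 1 days — not constant, but cyclic with period 2.
The events fall on every Thursday and Friday.
The following Thursday is October 27, 2011.
The following Friday is October 28, 2011.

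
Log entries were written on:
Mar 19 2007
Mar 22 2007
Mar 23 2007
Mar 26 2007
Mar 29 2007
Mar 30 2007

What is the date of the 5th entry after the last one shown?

Apr 12 2007

The gap pattern 3, 1, 3, 3, 1 repeats every 3 events.
These are the Mondays, Thursdays and Fridays of each week.
Next Monday: Apr 2 2007.
Next Thursday: Apr 5 2007.
The following Friday is Apr 6 2007.
Next Monday: Apr 9 2007.
The following Thursday is Apr 12 2007.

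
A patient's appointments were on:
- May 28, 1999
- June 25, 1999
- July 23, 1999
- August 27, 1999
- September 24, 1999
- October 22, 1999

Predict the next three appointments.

November 26, 1999; December 24, 1999; January 28, 2000

All dates are Fridays, 28, 28, 35, 28, 28 days apart.
Specifically, the 4th Friday of each month.
4th Friday of November 1999: November 26, 1999.
December 1999 — 4th Friday is December 24, 1999.
January 2000 — 4th Friday is January 28, 2000.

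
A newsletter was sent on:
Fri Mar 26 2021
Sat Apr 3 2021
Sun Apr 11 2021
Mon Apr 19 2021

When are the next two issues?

Tue Apr 27 2021, Wed May 5 2021

Every event comes 8 days after the last (8, 8, 8).
Mon Apr 19 2021 + 8 days = Tue Apr 27 2021.
Tue Apr 27 2021 + 8 days = Wed May 5 2021.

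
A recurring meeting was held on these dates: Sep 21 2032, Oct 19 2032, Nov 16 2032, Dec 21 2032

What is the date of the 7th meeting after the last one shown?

Jul 19 2033

All dates are Tuesdays, 28, 28, 35 days apart.
Specifically, the 3rd Tuesday of each month.
3rd Tuesday of January 2033: Jan 18 2033.
February 2033 — 3rd Tuesday is Feb 15 2033.
3rd Tuesday of March 2033: Mar 15 2033.
3rd Tuesday of April 2033: Apr 19 2033.
3rd Tuesday of May 2033: May 17 2033.
3rd Tuesday of June 2033: Jun 21 2033.
3rd Tuesday of July 2033: Jul 19 2033.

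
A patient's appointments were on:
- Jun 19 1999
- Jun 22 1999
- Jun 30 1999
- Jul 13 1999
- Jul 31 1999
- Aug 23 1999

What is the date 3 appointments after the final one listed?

The spacing grows by 5 each time: 3, 8, 13, 18, 23 days.
Next gap: 28 days. Aug 23 1999 + 28 days = Sep 20 1999.
Next gap: 33 days. Sep 20 1999 + 33 days = Oct 23 1999.
Next gap: 38 days. Oct 23 1999 + 38 days = Nov 30 1999.

Nov 30 1999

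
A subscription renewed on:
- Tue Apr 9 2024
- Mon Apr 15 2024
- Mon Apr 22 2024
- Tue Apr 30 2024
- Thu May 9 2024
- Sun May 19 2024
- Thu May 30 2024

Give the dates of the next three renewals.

Intervals are 6, 7, 8, 9, 10, 11 days — an arithmetic progression with common difference 1.
Next gap: 12 days. Thu May 30 2024 + 12 days = Tue Jun 11 2024.
Next gap: 13 days. Tue Jun 11 2024 + 13 days = Mon Jun 24 2024.
Next gap: 14 days. Mon Jun 24 2024 + 14 days = Mon Jul 8 2024.

Tue Jun 11 2024, Mon Jun 24 2024, Mon Jul 8 2024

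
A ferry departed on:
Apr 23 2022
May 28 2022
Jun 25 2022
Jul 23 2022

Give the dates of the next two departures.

Aug 27 2022, Sep 24 2022

Gaps: 35, 28, 28 days — a mix of 28 and 35. Every date is a Saturday.
Each is the 4th Saturday of its month.
August 2022 — 4th Saturday is Aug 27 2022.
September 2022 — 4th Saturday is Sep 24 2022.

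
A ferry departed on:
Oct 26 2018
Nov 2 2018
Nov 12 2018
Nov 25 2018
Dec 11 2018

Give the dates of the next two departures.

Dec 30 2018, Jan 21 2019

Intervals are 7, 10, 13, 16 days — an arithmetic progression with common difference 3.
Next gap: 19 days. Dec 11 2018 + 19 days = Dec 30 2018.
Next gap: 22 days. Dec 30 2018 + 22 days = Jan 21 2019.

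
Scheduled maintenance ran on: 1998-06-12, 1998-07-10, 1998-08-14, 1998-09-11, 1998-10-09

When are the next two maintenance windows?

These are Fridays at 28- or 35-day spacing (28, 35, 28, 28).
The pattern: 2nd Friday of the month.
November 1998 — 2nd Friday is 1998-11-13.
2nd Friday of December 1998: 1998-12-11.

1998-11-13, 1998-12-11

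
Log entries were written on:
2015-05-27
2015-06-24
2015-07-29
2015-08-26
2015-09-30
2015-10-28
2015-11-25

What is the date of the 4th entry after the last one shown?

These are Wednesdays with 28, 35, 28, 35, 28, 28-day gaps.
Each is the final Wednesday of its month — 2015-07-29 is past the 28th, so '4th Wednesday' doesn't fit.
December 2015 ends with Wednesday 2015-12-30.
Last Wednesday of January 2016: 2016-01-27.
Last Wednesday of February 2016: 2016-02-24.
Last Wednesday of March 2016: 2016-03-30.

2016-03-30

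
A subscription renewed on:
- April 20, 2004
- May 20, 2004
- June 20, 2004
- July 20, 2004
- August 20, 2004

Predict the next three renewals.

The day-of-month is always 20 (30, 31, 30, 31 days between events).
So this recurs on the 20th of each month.
September 2004: September 20, 2004.
Next: October 2004 → October 20, 2004.
Next: November 2004 → November 20, 2004.

September 20, 2004; October 20, 2004; November 20, 2004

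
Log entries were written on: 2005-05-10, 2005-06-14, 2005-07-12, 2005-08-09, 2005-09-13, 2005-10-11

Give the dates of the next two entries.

2005-11-08, 2005-12-13

These are Tuesdays at 28- or 35-day spacing (35, 28, 28, 35, 28).
The pattern: 2nd Tuesday of the month.
2nd Tuesday of November 2005: 2005-11-08.
December 2005 — 2nd Tuesday is 2005-12-13.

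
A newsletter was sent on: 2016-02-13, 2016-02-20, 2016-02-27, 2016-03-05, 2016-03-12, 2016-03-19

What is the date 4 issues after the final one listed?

Every event comes 7 days after the last (7, 7, 7, 7, 7).
2016-03-19 + 7 days = 2016-03-26.
2016-03-26 + 7 days = 2016-04-02.
2016-04-02 + 7 days = 2016-04-09.
2016-04-09 + 7 days = 2016-04-16.

2016-04-16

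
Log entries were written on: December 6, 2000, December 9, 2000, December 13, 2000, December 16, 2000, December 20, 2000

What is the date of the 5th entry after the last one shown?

January 6, 2001

Every event lands on a Wednesday or Saturday (gaps cycle 3, 4, 3, 4).
So the schedule is: every Wednesday and Saturday.
The following Saturday is December 23, 2000.
The following Wednesday is December 27, 2000.
The following Saturday is December 30, 2000.
Next Wednesday: January 3, 2001.
Next Saturday: January 6, 2001.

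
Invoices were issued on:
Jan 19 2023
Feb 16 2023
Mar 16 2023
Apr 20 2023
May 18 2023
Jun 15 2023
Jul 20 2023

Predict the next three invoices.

Gaps: 28, 28, 35, 28, 28, 35 days — a mix of 28 and 35. Every date is a Thursday.
Each is the 3rd Thursday of its month.
3rd Thursday of August 2023: Aug 17 2023.
3rd Thursday of September 2023: Sep 21 2023.
October 2023 — 3rd Thursday is Oct 19 2023.

Aug 17 2023, Sep 21 2023, Oct 19 2023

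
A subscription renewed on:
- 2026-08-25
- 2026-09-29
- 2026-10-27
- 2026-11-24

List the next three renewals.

These are Tuesdays with 35, 28, 28-day gaps.
Each is the final Tuesday of its month — 2026-09-29 is past the 28th, so '4th Tuesday' doesn't fit.
Last Tuesday of December 2026: 2026-12-29.
Last Tuesday of January 2027: 2027-01-26.
Last Tuesday of February 2027: 2027-02-23.

2026-12-29, 2027-01-26, 2027-02-23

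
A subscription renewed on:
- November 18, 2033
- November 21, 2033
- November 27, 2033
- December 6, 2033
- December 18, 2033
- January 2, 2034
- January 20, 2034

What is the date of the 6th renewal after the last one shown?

Gaps: 3, 6, 9, 12, 15, 18 days — each gap is 3 larger than the previous one.
Next gap: 21 days. January 20, 2034 + 21 days = February 10, 2034.
Next gap: 24 days. February 10, 2034 + 24 days = March 6, 2034.
Next gap: 27 days. March 6, 2034 + 27 days = April 2, 2034.
Next gap: 30 days. April 2, 2034 + 30 days = May 2, 2034.
Next gap: 33 days. May 2, 2034 + 33 days = June 4, 2034.
Next gap: 36 days. June 4, 2034 + 36 days = July 10, 2034.

July 10, 2034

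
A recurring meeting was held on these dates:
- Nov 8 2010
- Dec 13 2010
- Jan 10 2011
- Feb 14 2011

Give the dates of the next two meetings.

All dates are Mondays, 35, 28, 35 days apart.
Specifically, the 2nd Monday of each month.
2nd Monday of March 2011: Mar 14 2011.
2nd Monday of April 2011: Apr 11 2011.

Mar 14 2011, Apr 11 2011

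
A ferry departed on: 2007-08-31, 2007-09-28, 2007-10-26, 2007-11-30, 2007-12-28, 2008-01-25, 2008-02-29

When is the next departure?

These are Fridays with 28, 28, 35, 28, 28, 35-day gaps.
Each is the final Friday of its month — 2007-08-31 is past the 28th, so '4th Friday' doesn't fit.
March 2008 ends with Friday 2008-03-28.

2008-03-28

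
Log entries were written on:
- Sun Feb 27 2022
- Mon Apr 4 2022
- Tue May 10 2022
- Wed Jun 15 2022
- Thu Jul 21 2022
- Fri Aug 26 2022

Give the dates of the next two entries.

Sat Oct 1 2022, Sun Nov 6 2022

Gaps between consecutive events: 36, 36, 36, 36, 36 days — a constant 36-day interval.
Fri Aug 26 2022 + 36 days = Sat Oct 1 2022.
Sat Oct 1 2022 + 36 days = Sun Nov 6 2022.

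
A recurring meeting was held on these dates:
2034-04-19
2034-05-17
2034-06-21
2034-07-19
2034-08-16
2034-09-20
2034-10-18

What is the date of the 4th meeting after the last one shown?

2035-02-21

These are Wednesdays at 28- or 35-day spacing (28, 35, 28, 28, 35, 28).
The pattern: 3rd Wednesday of the month.
3rd Wednesday of November 2034: 2034-11-15.
3rd Wednesday of December 2034: 2034-12-20.
3rd Wednesday of January 2035: 2035-01-17.
3rd Wednesday of February 2035: 2035-02-21.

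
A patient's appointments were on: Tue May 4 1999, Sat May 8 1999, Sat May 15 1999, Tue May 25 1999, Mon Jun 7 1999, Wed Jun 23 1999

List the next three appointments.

Gaps: 4, 7, 10, 13, 16 days — each gap is 3 larger than the previous one.
Next gap: 19 days. Wed Jun 23 1999 + 19 days = Mon Jul 12 1999.
Next gap: 22 days. Mon Jul 12 1999 + 22 days = Tue Aug 3 1999.
Next gap: 25 days. Tue Aug 3 1999 + 25 days = Sat Aug 28 1999.

Mon Jul 12 1999, Tue Aug 3 1999, Sat Aug 28 1999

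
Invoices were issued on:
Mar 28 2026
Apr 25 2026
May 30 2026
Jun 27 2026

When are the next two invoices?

Jul 25 2026, Aug 29 2026

Every date is a Saturday; gaps 28, 35, 28 days.
Each is the last Saturday of its month (at least one falls on the 29th or later, ruling out '4th Saturday').
July 2026 ends with Saturday Jul 25 2026.
August 2026 ends with Saturday Aug 29 2026.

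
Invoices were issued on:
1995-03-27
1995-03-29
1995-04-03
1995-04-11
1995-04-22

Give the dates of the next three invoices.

1995-05-06, 1995-05-23, 1995-06-12

The spacing grows by 3 each time: 2, 5, 8, 11 days.
Next gap: 14 days. 1995-04-22 + 14 days = 1995-05-06.
Next gap: 17 days. 1995-05-06 + 17 days = 1995-05-23.
Next gap: 20 days. 1995-05-23 + 20 days = 1995-06-12.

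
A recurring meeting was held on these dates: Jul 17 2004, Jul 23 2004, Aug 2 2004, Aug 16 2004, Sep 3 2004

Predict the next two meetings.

Sep 25 2004, Oct 21 2004

Gaps: 6, 10, 14, 18 days — each gap is 4 larger than the previous one.
Next gap: 22 days. Sep 3 2004 + 22 days = Sep 25 2004.
Next gap: 26 days. Sep 25 2004 + 26 days = Oct 21 2004.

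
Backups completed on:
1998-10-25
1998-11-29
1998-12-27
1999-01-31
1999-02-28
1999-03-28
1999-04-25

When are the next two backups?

1999-05-30, 1999-06-27

Every date is a Sunday; gaps 35, 28, 35, 28, 28, 28 days.
Each is the last Sunday of its month (at least one falls on the 29th or later, ruling out '4th Sunday').
May 1999 ends with Sunday 1999-05-30.
Last Sunday of June 1999: 1999-06-27.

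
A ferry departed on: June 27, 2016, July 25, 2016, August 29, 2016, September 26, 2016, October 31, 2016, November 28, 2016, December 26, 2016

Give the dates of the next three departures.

Every date is a Monday; gaps 28, 35, 28, 35, 28, 28 days.
Each is the last Monday of its month (at least one falls on the 29th or later, ruling out '4th Monday').
Last Monday of January 2017: January 30, 2017.
Last Monday of February 2017: February 27, 2017.
Last Monday of March 2017: March 27, 2017.

January 30, 2017; February 27, 2017; March 27, 2017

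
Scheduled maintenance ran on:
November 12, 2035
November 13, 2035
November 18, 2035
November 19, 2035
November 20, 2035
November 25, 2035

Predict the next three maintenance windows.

November 26, 2035; November 27, 2035; December 2, 2035

The gap pattern 1, 5, 1, 1, 5 repeats every 3 events.
These are the Mondays, Tuesdays and Sundays of each week.
The following Monday is November 26, 2035.
The following Tuesday is November 27, 2035.
Next Sunday: December 2, 2035.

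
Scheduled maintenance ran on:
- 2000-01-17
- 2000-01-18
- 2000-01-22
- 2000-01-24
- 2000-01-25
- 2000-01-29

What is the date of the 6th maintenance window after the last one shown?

The gap pattern 1, 4, 2, 1, 4 repeats every 3 events.
These are the Mondays, Tuesdays and Saturdays of each week.
The following Monday is 2000-01-31.
The following Tuesday is 2000-02-01.
The following Saturday is 2000-02-05.
Next Monday: 2000-02-07.
Next Tuesday: 2000-02-08.
The following Saturday is 2000-02-12.

2000-02-12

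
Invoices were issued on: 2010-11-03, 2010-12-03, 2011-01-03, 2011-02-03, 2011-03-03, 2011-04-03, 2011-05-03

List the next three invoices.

Gaps: 30, 31, 31, 28, 31, 30 days — not constant. Every event is on the 3rd of the month.
Pattern: the 3rd of each month.
June 2011: 2011-06-03.
Next: July 2011 → 2011-07-03.
August 2011: 2011-08-03.

2011-06-03, 2011-07-03, 2011-08-03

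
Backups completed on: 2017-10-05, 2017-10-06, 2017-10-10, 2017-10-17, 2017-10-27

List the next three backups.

The spacing grows by 3 each time: 1, 4, 7, 10 days.
Next gap: 13 days. 2017-10-27 + 13 days = 2017-11-09.
Next gap: 16 days. 2017-11-09 + 16 days = 2017-11-25.
Next gap: 19 days. 2017-11-25 + 19 days = 2017-12-14.

2017-11-09, 2017-11-25, 2017-12-14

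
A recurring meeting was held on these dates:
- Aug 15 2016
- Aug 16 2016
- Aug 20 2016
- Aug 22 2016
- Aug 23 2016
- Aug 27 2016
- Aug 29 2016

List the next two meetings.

Aug 30 2016, Sep 3 2016

The gap pattern 1, 4, 2, 1, 4, 2 repeats every 3 events.
These are the Mondays, Tuesdays and Saturdays of each week.
Next Tuesday: Aug 30 2016.
Next Saturday: Sep 3 2016.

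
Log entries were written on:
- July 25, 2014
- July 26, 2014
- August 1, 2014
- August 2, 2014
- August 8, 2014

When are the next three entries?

August 9, 2014; August 15, 2014; August 16, 2014

The gap pattern 1, 6, 1, 6 repeats every 2 events.
These are the Fridays and Saturdays of each week.
Next Saturday: August 9, 2014.
The following Friday is August 15, 2014.
Next Saturday: August 16, 2014.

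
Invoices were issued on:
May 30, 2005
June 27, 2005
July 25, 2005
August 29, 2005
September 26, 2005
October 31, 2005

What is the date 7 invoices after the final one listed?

May 29, 2006

Every date is a Monday; gaps 28, 28, 35, 28, 35 days.
Each is the last Monday of its month (at least one falls on the 29th or later, ruling out '4th Monday').
Last Monday of November 2005: November 28, 2005.
Last Monday of December 2005: December 26, 2005.
January 2006 ends with Monday January 30, 2006.
Last Monday of February 2006: February 27, 2006.
Last Monday of March 2006: March 27, 2006.
April 2006 ends with Monday April 24, 2006.
May 2006 ends with Monday May 29, 2006.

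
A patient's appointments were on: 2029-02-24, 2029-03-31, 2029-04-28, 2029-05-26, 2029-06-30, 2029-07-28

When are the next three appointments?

2029-08-25, 2029-09-29, 2029-10-27

All Saturdays; the gaps (35, 28, 28, 35, 28) vary with month length.
This is the last Saturday of each month.
August 2029 ends with Saturday 2029-08-25.
Last Saturday of September 2029: 2029-09-29.
October 2029 ends with Saturday 2029-10-27.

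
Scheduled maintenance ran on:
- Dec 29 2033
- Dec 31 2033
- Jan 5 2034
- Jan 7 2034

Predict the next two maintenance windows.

Gaps: 2, 5, 2 days — not constant, but cyclic with period 2.
The events fall on every Thursday and Saturday.
Next Thursday: Jan 12 2034.
Next Saturday: Jan 14 2034.

Jan 12 2034, Jan 14 2034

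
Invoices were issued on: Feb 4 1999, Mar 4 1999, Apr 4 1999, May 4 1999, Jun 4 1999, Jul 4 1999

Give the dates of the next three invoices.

Aug 4 1999, Sep 4 1999, Oct 4 1999

The day-of-month is always 4 (28, 31, 30, 31, 30 days between events).
So this recurs on the 4th of each month.
Next: August 1999 → Aug 4 1999.
Next: September 1999 → Sep 4 1999.
October 1999: Oct 4 1999.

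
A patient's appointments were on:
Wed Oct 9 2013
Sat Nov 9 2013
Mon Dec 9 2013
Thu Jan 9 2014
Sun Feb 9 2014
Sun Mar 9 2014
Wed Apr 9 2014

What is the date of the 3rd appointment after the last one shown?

Each date is the 9th; the gaps (31, 30, 31, 31, 28, 31) track the month lengths.
The rule is the 9th of each month.
Next: May 2014 → Fri May 9 2014.
Next: June 2014 → Mon Jun 9 2014.
July 2014: Wed Jul 9 2014.

Wed Jul 9 2014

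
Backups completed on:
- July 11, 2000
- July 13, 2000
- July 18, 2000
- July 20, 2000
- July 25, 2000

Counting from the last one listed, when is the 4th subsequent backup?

August 8, 2000

The gap pattern 2, 5, 2, 5 repeats every 2 events.
These are the Tuesdays and Thursdays of each week.
The following Thursday is July 27, 2000.
The following Tuesday is August 1, 2000.
Next Thursday: August 3, 2000.
The following Tuesday is August 8, 2000.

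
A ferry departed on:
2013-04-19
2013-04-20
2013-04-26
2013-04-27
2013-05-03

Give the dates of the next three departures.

2013-05-04, 2013-05-10, 2013-05-11

Every event lands on a Friday or Saturday (gaps cycle 1, 6, 1, 6).
So the schedule is: every Friday and Saturday.
Next Saturday: 2013-05-04.
The following Friday is 2013-05-10.
The following Saturday is 2013-05-11.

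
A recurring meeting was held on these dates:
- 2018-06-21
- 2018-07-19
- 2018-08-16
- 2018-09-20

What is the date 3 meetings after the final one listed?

All dates are Thursdays, 28, 28, 35 days apart.
Specifically, the 3rd Thursday of each month.
3rd Thursday of October 2018: 2018-10-18.
November 2018 — 3rd Thursday is 2018-11-15.
3rd Thursday of December 2018: 2018-12-20.

2018-12-20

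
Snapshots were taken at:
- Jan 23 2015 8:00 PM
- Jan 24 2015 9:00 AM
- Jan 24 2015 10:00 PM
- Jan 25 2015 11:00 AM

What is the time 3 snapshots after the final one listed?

Spacing: 13, 13, 13 h — constant 13 h.
Jan 25 2015 11:00 AM + 13 h = Jan 26 2015 12:00 AM.
Jan 26 2015 12:00 AM + 13 h = Jan 26 2015 1:00 PM.
Jan 26 2015 1:00 PM + 13 h = Jan 27 2015 2:00 AM.

Jan 27 2015 2:00 AM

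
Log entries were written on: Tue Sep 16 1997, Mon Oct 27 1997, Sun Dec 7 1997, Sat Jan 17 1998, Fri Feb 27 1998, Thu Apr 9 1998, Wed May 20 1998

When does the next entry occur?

Gaps between consecutive events: 41, 41, 41, 41, 41, 41 days — a constant 41-day interval.
Wed May 20 1998 + 41 days = Tue Jun 30 1998.

Tue Jun 30 1998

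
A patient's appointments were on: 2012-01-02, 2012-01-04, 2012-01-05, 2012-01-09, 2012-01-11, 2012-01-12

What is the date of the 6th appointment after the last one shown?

2012-01-26

Every event lands on a Monday or Wednesday or Thursday (gaps cycle 2, 1, 4, 2, 1).
So the schedule is: every Monday, Wednesday and Thursday.
Next Monday: 2012-01-16.
The following Wednesday is 2012-01-18.
The following Thursday is 2012-01-19.
Next Monday: 2012-01-23.
The following Wednesday is 2012-01-25.
Next Thursday: 2012-01-26.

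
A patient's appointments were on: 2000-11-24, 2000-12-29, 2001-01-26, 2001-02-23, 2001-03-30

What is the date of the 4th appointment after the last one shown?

All Fridays; the gaps (35, 28, 28, 35) vary with month length.
This is the last Friday of each month.
Last Friday of April 2001: 2001-04-27.
May 2001 ends with Friday 2001-05-25.
Last Friday of June 2001: 2001-06-29.
Last Friday of July 2001: 2001-07-27.

2001-07-27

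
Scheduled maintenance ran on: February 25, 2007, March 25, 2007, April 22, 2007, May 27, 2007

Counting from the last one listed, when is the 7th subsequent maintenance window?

December 23, 2007

Gaps: 28, 28, 35 days — a mix of 28 and 35. Every date is a Sunday.
Each is the 4th Sunday of its month.
June 2007 — 4th Sunday is June 24, 2007.
4th Sunday of July 2007: July 22, 2007.
4th Sunday of August 2007: August 26, 2007.
September 2007 — 4th Sunday is September 23, 2007.
4th Sunday of October 2007: October 28, 2007.
4th Sunday of November 2007: November 25, 2007.
4th Sunday of December 2007: December 23, 2007.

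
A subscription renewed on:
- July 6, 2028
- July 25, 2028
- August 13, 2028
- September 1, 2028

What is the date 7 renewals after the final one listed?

January 12, 2029

Gaps between consecutive events: 19, 19, 19 days — a constant 19-day interval.
September 1, 2028 + 19 days = September 20, 2028.
September 20, 2028 + 19 days = October 9, 2028.
October 9, 2028 + 19 days = October 28, 2028.
October 28, 2028 + 19 days = November 16, 2028.
November 16, 2028 + 19 days = December 5, 2028.
December 5, 2028 + 19 days = December 24, 2028.
December 24, 2028 + 19 days = January 12, 2029.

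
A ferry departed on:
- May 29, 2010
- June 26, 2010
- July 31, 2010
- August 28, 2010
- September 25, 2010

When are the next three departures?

October 30, 2010; November 27, 2010; December 25, 2010

Every date is a Saturday; gaps 28, 35, 28, 28 days.
Each is the last Saturday of its month (at least one falls on the 29th or later, ruling out '4th Saturday').
October 2010 ends with Saturday October 30, 2010.
Last Saturday of November 2010: November 27, 2010.
December 2010 ends with Saturday December 25, 2010.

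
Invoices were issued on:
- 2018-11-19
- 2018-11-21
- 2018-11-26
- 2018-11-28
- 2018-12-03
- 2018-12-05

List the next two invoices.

2018-12-10, 2018-12-12

Gaps: 2, 5, 2, 5, 2 days — not constant, but cyclic with period 2.
The events fall on every Monday and Wednesday.
Next Monday: 2018-12-10.
The following Wednesday is 2018-12-12.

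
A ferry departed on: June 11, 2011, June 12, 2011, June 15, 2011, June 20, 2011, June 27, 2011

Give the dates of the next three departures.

The spacing grows by 2 each time: 1, 3, 5, 7 days.
Next gap: 9 days. June 27, 2011 + 9 days = July 6, 2011.
Next gap: 11 days. July 6, 2011 + 11 days = July 17, 2011.
Next gap: 13 days. July 17, 2011 + 13 days = July 30, 2011.

July 6, 2011; July 17, 2011; July 30, 2011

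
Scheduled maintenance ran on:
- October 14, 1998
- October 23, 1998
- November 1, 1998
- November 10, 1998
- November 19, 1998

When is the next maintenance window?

The spacing is 9, 9, 9, 9 days — always 9 days.
November 19, 1998 + 9 days = November 28, 1998.

November 28, 1998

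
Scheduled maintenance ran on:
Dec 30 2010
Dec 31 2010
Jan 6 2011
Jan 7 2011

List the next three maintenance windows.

The gap pattern 1, 6, 1 repeats every 2 events.
These are the Thursdays and Fridays of each week.
Next Thursday: Jan 13 2011.
Next Friday: Jan 14 2011.
Next Thursday: Jan 20 2011.

Jan 13 2011, Jan 14 2011, Jan 20 2011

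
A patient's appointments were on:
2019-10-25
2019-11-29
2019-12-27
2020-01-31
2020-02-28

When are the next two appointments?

2020-03-27, 2020-04-24

Every date is a Friday; gaps 35, 28, 35, 28 days.
Each is the last Friday of its month (at least one falls on the 29th or later, ruling out '4th Friday').
March 2020 ends with Friday 2020-03-27.
April 2020 ends with Friday 2020-04-24.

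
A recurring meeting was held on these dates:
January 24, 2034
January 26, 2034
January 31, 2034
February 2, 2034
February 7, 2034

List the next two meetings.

February 9, 2034; February 14, 2034

Gaps: 2, 5, 2, 5 days — not constant, but cyclic with period 2.
The events fall on every Tuesday and Thursday.
Next Thursday: February 9, 2034.
The following Tuesday is February 14, 2034.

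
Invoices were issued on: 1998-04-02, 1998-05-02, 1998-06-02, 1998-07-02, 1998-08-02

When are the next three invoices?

1998-09-02, 1998-10-02, 1998-11-02

The day-of-month is always 2 (30, 31, 30, 31 days between events).
So this recurs on the 2nd of each month.
Next: September 1998 → 1998-09-02.
Next: October 1998 → 1998-10-02.
November 1998: 1998-11-02.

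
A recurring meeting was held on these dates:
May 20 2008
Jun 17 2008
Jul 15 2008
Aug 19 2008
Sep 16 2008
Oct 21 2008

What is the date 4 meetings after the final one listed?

Feb 17 2009

These are Tuesdays at 28- or 35-day spacing (28, 28, 35, 28, 35).
The pattern: 3rd Tuesday of the month.
November 2008 — 3rd Tuesday is Nov 18 2008.
3rd Tuesday of December 2008: Dec 16 2008.
January 2009 — 3rd Tuesday is Jan 20 2009.
3rd Tuesday of February 2009: Feb 17 2009.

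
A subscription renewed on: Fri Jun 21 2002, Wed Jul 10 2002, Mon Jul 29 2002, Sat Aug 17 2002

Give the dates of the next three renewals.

Thu Sep 5 2002, Tue Sep 24 2002, Sun Oct 13 2002

Gaps between consecutive events: 19, 19, 19 days — a constant 19-day interval.
Sat Aug 17 2002 + 19 days = Thu Sep 5 2002.
Thu Sep 5 2002 + 19 days = Tue Sep 24 2002.
Tue Sep 24 2002 + 19 days = Sun Oct 13 2002.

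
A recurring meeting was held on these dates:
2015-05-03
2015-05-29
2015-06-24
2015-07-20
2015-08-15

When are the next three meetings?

Gaps between consecutive events: 26, 26, 26, 26 days — a constant 26-day interval.
2015-08-15 + 26 days = 2015-09-10.
2015-09-10 + 26 days = 2015-10-06.
2015-10-06 + 26 days = 2015-11-01.

2015-09-10, 2015-10-06, 2015-11-01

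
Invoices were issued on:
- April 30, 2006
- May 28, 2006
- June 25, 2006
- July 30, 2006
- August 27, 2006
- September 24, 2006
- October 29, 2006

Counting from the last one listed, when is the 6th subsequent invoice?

Every date is a Sunday; gaps 28, 28, 35, 28, 28, 35 days.
Each is the last Sunday of its month (at least one falls on the 29th or later, ruling out '4th Sunday').
Last Sunday of November 2006: November 26, 2006.
December 2006 ends with Sunday December 31, 2006.
Last Sunday of January 2007: January 28, 2007.
Last Sunday of February 2007: February 25, 2007.
March 2007 ends with Sunday March 25, 2007.
Last Sunday of April 2007: April 29, 2007.

April 29, 2007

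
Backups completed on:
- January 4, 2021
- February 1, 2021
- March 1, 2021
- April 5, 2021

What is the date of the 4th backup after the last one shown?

These are Mondays at 28- or 35-day spacing (28, 28, 35).
The pattern: 1st Monday of the month.
1st Monday of May 2021: May 3, 2021.
1st Monday of June 2021: June 7, 2021.
July 2021 — 1st Monday is July 5, 2021.
August 2021 — 1st Monday is August 2, 2021.

August 2, 2021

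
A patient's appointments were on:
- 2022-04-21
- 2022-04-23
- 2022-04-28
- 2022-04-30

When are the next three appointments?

Gaps: 2, 5, 2 days — not constant, but cyclic with period 2.
The events fall on every Thursday and Saturday.
Next Thursday: 2022-05-05.
Next Saturday: 2022-05-07.
The following Thursday is 2022-05-12.

2022-05-05, 2022-05-07, 2022-05-12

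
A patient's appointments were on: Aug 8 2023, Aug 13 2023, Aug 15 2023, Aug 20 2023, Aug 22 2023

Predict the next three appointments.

Aug 27 2023, Aug 29 2023, Sep 3 2023

The gap pattern 5, 2, 5, 2 repeats every 2 events.
These are the Tuesdays and Sundays of each week.
Next Sunday: Aug 27 2023.
The following Tuesday is Aug 29 2023.
The following Sunday is Sep 3 2023.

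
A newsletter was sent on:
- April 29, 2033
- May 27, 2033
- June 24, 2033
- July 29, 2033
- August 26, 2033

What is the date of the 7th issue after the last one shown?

March 31, 2034

These are Fridays with 28, 28, 35, 28-day gaps.
Each is the final Friday of its month — April 29, 2033 is past the 28th, so '4th Friday' doesn't fit.
September 2033 ends with Friday September 30, 2033.
October 2033 ends with Friday October 28, 2033.
Last Friday of November 2033: November 25, 2033.
December 2033 ends with Friday December 30, 2033.
Last Friday of January 2034: January 27, 2034.
Last Friday of February 2034: February 24, 2034.
March 2034 ends with Friday March 31, 2034.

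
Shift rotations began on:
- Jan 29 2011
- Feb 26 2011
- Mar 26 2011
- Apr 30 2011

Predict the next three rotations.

May 28 2011, Jun 25 2011, Jul 30 2011

These are Saturdays with 28, 28, 35-day gaps.
Each is the final Saturday of its month — Jan 29 2011 is past the 28th, so '4th Saturday' doesn't fit.
Last Saturday of May 2011: May 28 2011.
June 2011 ends with Saturday Jun 25 2011.
Last Saturday of July 2011: Jul 30 2011.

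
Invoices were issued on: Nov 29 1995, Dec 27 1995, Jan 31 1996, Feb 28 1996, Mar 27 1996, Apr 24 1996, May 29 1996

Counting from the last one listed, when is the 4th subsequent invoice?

All Wednesdays; the gaps (28, 35, 28, 28, 28, 35) vary with month length.
This is the last Wednesday of each month.
Last Wednesday of June 1996: Jun 26 1996.
July 1996 ends with Wednesday Jul 31 1996.
August 1996 ends with Wednesday Aug 28 1996.
Last Wednesday of September 1996: Sep 25 1996.

Sep 25 1996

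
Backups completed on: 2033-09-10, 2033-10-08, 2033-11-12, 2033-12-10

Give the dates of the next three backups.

2034-01-14, 2034-02-11, 2034-03-11

All dates are Saturdays, 28, 35, 28 days apart.
Specifically, the 2nd Saturday of each month.
2nd Saturday of January 2034: 2034-01-14.
2nd Saturday of February 2034: 2034-02-11.
March 2034 — 2nd Saturday is 2034-03-11.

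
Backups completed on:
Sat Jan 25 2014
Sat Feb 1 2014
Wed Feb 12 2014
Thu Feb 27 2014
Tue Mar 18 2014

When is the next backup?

Intervals are 7, 11, 15, 19 days — an arithmetic progression with common difference 4.
Next gap: 23 days. Tue Mar 18 2014 + 23 days = Thu Apr 10 2014.

Thu Apr 10 2014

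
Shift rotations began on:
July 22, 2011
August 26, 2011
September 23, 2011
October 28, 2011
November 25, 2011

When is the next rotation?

December 23, 2011

All dates are Fridays, 35, 28, 35, 28 days apart.
Specifically, the 4th Friday of each month.
December 2011 — 4th Friday is December 23, 2011.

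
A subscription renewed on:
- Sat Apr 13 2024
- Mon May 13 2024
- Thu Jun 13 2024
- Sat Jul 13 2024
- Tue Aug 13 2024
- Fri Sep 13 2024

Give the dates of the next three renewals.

Gaps: 30, 31, 30, 31, 31 days — not constant. Every event is on the 13th of the month.
Pattern: the 13th of each month.
Next: October 2024 → Sun Oct 13 2024.
Next: November 2024 → Wed Nov 13 2024.
Next: December 2024 → Fri Dec 13 2024.

Sun Oct 13 2024, Wed Nov 13 2024, Fri Dec 13 2024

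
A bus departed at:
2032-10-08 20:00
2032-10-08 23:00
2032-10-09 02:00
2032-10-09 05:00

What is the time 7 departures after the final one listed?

2032-10-10 02:00

The interval is a steady 3 hours (3, 3, 3).
2032-10-09 05:00 + 3 h = 2032-10-09 08:00.
2032-10-09 08:00 + 3 h = 2032-10-09 11:00.
2032-10-09 11:00 + 3 h = 2032-10-09 14:00.
2032-10-09 14:00 + 3 h = 2032-10-09 17:00.
2032-10-09 17:00 + 3 h = 2032-10-09 20:00.
2032-10-09 20:00 + 3 h = 2032-10-09 23:00.
2032-10-09 23:00 + 3 h = 2032-10-10 02:00.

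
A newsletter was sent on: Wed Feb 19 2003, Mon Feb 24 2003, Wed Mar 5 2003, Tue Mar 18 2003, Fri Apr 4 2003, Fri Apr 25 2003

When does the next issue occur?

Gaps: 5, 9, 13, 17, 21 days — each gap is 4 larger than the previous one.
Next gap: 25 days. Fri Apr 25 2003 + 25 days = Tue May 20 2003.

Tue May 20 2003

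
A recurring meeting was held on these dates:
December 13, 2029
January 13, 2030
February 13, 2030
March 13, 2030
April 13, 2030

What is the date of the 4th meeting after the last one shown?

August 13, 2030

Each date is the 13th; the gaps (31, 31, 28, 31) track the month lengths.
The rule is the 13th of each month.
Next: May 2030 → May 13, 2030.
June 2030: June 13, 2030.
July 2030: July 13, 2030.
August 2030: August 13, 2030.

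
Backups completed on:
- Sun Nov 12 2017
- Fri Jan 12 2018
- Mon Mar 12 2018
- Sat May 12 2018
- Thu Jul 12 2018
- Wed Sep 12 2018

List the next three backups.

Gaps: 61, 59, 61, 61, 62 days — not constant. Every event is on the 12th of the month.
Pattern: the 12th of every 2 months.
Next: November 2018 → Mon Nov 12 2018.
January 2019: Sat Jan 12 2019.
March 2019: Tue Mar 12 2019.

Mon Nov 12 2018, Sat Jan 12 2019, Tue Mar 12 2019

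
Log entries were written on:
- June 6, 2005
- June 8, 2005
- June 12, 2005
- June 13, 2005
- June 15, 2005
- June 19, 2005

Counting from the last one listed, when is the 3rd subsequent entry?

June 26, 2005

The gap pattern 2, 4, 1, 2, 4 repeats every 3 events.
These are the Mondays, Wednesdays and Sundays of each week.
Next Monday: June 20, 2005.
The following Wednesday is June 22, 2005.
Next Sunday: June 26, 2005.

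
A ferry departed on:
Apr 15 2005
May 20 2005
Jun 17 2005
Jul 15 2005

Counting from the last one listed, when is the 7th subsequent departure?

All dates are Fridays, 35, 28, 28 days apart.
Specifically, the 3rd Friday of each month.
3rd Friday of August 2005: Aug 19 2005.
September 2005 — 3rd Friday is Sep 16 2005.
3rd Friday of October 2005: Oct 21 2005.
3rd Friday of November 2005: Nov 18 2005.
December 2005 — 3rd Friday is Dec 16 2005.
3rd Friday of January 2006: Jan 20 2006.
3rd Friday of February 2006: Feb 17 2006.

Feb 17 2006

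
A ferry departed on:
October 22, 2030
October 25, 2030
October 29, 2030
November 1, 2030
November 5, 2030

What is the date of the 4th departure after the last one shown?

November 19, 2030

Every event lands on a Tuesday or Friday (gaps cycle 3, 4, 3, 4).
So the schedule is: every Tuesday and Friday.
Next Friday: November 8, 2030.
Next Tuesday: November 12, 2030.
The following Friday is November 15, 2030.
Next Tuesday: November 19, 2030.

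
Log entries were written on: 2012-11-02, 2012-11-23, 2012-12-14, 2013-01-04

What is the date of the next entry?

2013-01-25

Gaps between consecutive events: 21, 21, 21 days — a constant 21-day interval.
2013-01-04 + 21 days = 2013-01-25.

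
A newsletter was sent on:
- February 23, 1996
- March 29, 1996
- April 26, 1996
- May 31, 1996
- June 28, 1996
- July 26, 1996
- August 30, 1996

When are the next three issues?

September 27, 1996; October 25, 1996; November 29, 1996

Every date is a Friday; gaps 35, 28, 35, 28, 28, 35 days.
Each is the last Friday of its month (at least one falls on the 29th or later, ruling out '4th Friday').
September 1996 ends with Friday September 27, 1996.
October 1996 ends with Friday October 25, 1996.
Last Friday of November 1996: November 29, 1996.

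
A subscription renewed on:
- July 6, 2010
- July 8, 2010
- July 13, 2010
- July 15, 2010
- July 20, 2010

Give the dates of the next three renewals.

July 22, 2010; July 27, 2010; July 29, 2010

Every event lands on a Tuesday or Thursday (gaps cycle 2, 5, 2, 5).
So the schedule is: every Tuesday and Thursday.
The following Thursday is July 22, 2010.
Next Tuesday: July 27, 2010.
The following Thursday is July 29, 2010.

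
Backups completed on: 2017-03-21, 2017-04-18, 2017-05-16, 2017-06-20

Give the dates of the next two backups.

2017-07-18, 2017-08-15

All dates are Tuesdays, 28, 28, 35 days apart.
Specifically, the 3rd Tuesday of each month.
July 2017 — 3rd Tuesday is 2017-07-18.
August 2017 — 3rd Tuesday is 2017-08-15.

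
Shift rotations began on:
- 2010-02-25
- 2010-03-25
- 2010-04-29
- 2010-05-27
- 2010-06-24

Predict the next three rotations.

All Thursdays; the gaps (28, 35, 28, 28) vary with month length.
This is the last Thursday of each month.
July 2010 ends with Thursday 2010-07-29.
Last Thursday of August 2010: 2010-08-26.
Last Thursday of September 2010: 2010-09-30.

2010-07-29, 2010-08-26, 2010-09-30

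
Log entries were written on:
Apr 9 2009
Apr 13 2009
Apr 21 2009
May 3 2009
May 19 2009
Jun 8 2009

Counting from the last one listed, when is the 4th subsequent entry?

The spacing grows by 4 each time: 4, 8, 12, 16, 20 days.
Next gap: 24 days. Jun 8 2009 + 24 days = Jul 2 2009.
Next gap: 28 days. Jul 2 2009 + 28 days = Jul 30 2009.
Next gap: 32 days. Jul 30 2009 + 32 days = Aug 31 2009.
Next gap: 36 days. Aug 31 2009 + 36 days = Oct 6 2009.

Oct 6 2009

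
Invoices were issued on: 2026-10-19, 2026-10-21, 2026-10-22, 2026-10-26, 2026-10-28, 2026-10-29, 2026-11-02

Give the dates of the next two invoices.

2026-11-04, 2026-11-05

Every event lands on a Monday or Wednesday or Thursday (gaps cycle 2, 1, 4, 2, 1, 4).
So the schedule is: every Monday, Wednesday and Thursday.
The following Wednesday is 2026-11-04.
The following Thursday is 2026-11-05.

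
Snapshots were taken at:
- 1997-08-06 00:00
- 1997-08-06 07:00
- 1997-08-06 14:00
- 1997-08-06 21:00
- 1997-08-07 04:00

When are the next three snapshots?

1997-08-07 11:00, 1997-08-07 18:00, 1997-08-08 01:00

Gaps: 7, 7, 7, 7 hours — each event is 7 hours after the previous one.
1997-08-07 04:00 + 7 h = 1997-08-07 11:00.
1997-08-07 11:00 + 7 h = 1997-08-07 18:00.
1997-08-07 18:00 + 7 h = 1997-08-08 01:00.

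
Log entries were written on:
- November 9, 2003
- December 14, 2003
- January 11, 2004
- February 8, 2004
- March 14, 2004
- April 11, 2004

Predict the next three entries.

All dates are Sundays, 35, 28, 28, 35, 28 days apart.
Specifically, the 2nd Sunday of each month.
2nd Sunday of May 2004: May 9, 2004.
2nd Sunday of June 2004: June 13, 2004.
2nd Sunday of July 2004: July 11, 2004.

May 9, 2004; June 13, 2004; July 11, 2004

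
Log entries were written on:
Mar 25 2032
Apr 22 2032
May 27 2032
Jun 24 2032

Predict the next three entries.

Jul 22 2032, Aug 26 2032, Sep 23 2032

These are Thursdays at 28- or 35-day spacing (28, 35, 28).
The pattern: 4th Thursday of the month.
4th Thursday of July 2032: Jul 22 2032.
4th Thursday of August 2032: Aug 26 2032.
September 2032 — 4th Thursday is Sep 23 2032.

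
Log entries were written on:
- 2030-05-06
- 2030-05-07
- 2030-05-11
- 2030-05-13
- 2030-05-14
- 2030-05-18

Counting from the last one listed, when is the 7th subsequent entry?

Gaps: 1, 4, 2, 1, 4 days — not constant, but cyclic with period 3.
The events fall on every Monday, Tuesday and Saturday.
Next Monday: 2030-05-20.
The following Tuesday is 2030-05-21.
The following Saturday is 2030-05-25.
The following Monday is 2030-05-27.
The following Tuesday is 2030-05-28.
Next Saturday: 2030-06-01.
Next Monday: 2030-06-03.

2030-06-03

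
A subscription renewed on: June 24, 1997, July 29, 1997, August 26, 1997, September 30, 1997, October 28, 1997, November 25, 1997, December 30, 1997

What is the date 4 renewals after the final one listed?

April 28, 1998

These are Tuesdays with 35, 28, 35, 28, 28, 35-day gaps.
Each is the final Tuesday of its month — July 29, 1997 is past the 28th, so '4th Tuesday' doesn't fit.
Last Tuesday of January 1998: January 27, 1998.
Last Tuesday of February 1998: February 24, 1998.
March 1998 ends with Tuesday March 31, 1998.
April 1998 ends with Tuesday April 28, 1998.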